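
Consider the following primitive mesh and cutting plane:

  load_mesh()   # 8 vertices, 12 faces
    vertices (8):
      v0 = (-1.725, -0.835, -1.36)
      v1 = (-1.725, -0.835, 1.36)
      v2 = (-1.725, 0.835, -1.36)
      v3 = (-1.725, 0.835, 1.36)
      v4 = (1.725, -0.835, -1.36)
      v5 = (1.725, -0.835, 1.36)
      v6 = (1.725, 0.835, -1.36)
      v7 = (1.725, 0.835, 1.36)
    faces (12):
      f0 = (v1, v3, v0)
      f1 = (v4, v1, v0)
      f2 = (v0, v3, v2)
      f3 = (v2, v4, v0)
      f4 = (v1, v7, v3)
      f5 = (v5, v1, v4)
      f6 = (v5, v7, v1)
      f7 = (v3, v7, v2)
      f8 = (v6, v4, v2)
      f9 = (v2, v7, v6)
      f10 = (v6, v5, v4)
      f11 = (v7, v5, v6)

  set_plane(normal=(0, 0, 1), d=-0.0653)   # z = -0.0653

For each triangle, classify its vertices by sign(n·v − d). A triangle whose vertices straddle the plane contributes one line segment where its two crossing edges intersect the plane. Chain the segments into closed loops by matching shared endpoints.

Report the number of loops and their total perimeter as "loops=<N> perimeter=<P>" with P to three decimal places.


Straddling triangles (8 of 12):
  (v1,v3,v0) [++-] → (-1.725, -0.0400923, -0.0653)–(-1.725, -0.835, -0.0653)  len=0.7949
  (v4,v1,v0) [-+-] → (0.0828254, -0.835, -0.0653)–(-1.725, -0.835, -0.0653)  len=1.8078
  (v0,v3,v2) [-+-] → (-1.725, -0.0400923, -0.0653)–(-1.725, 0.835, -0.0653)  len=0.8751
  (v5,v1,v4) [++-] → (0.0828254, -0.835, -0.0653)–(1.725, -0.835, -0.0653)  len=1.6422
  (v3,v7,v2) [++-] → (-0.0828254, 0.835, -0.0653)–(-1.725, 0.835, -0.0653)  len=1.6422
  (v2,v7,v6) [-+-] → (-0.0828254, 0.835, -0.0653)–(1.725, 0.835, -0.0653)  len=1.8078
  (v6,v5,v4) [-+-] → (1.725, 0.0400923, -0.0653)–(1.725, -0.835, -0.0653)  len=0.8751
  (v7,v5,v6) [++-] → (1.725, 0.0400923, -0.0653)–(1.725, 0.835, -0.0653)  len=0.7949

Chained into 1 loop(s):
  loop 1: 8 segments, perimeter = 10.2400
Total perimeter = 10.240

loops=1 perimeter=10.240


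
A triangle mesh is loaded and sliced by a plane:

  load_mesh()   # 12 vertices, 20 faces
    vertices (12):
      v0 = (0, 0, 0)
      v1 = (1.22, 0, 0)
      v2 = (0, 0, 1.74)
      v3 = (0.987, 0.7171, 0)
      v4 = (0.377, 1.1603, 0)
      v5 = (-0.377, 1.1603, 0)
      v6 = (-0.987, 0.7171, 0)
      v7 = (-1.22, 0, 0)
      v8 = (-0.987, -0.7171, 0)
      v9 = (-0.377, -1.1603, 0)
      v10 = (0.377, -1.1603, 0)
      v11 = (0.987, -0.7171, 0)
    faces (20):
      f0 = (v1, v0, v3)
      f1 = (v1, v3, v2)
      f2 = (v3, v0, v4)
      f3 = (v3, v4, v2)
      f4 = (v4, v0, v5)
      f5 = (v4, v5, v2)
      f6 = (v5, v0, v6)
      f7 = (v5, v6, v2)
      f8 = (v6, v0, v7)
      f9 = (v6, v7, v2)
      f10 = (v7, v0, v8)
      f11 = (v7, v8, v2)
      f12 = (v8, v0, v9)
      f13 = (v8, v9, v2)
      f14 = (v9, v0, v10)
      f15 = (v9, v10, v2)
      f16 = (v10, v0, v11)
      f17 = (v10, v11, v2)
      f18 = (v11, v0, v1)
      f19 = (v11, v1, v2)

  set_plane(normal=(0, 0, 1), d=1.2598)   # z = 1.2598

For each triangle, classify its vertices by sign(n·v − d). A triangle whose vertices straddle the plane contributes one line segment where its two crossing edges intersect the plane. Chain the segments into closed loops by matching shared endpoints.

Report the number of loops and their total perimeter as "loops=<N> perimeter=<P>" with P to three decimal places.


loops=1 perimeter=2.081

Straddling triangles (10 of 20):
  (v1,v3,v2) [--+] → (0.272389, 0.197903, 1.2598)–(0.336692, 0, 1.2598)  len=0.2081
  (v3,v4,v2) [--+] → (0.104043, 0.320216, 1.2598)–(0.272389, 0.197903, 1.2598)  len=0.2081
  (v4,v5,v2) [--+] → (-0.104043, 0.320216, 1.2598)–(0.104043, 0.320216, 1.2598)  len=0.2081
  (v5,v6,v2) [--+] → (-0.272389, 0.197903, 1.2598)–(-0.104043, 0.320216, 1.2598)  len=0.2081
  (v6,v7,v2) [--+] → (-0.336692, 0, 1.2598)–(-0.272389, 0.197903, 1.2598)  len=0.2081
  (v7,v8,v2) [--+] → (-0.272389, -0.197903, 1.2598)–(-0.336692, 0, 1.2598)  len=0.2081
  (v8,v9,v2) [--+] → (-0.104043, -0.320216, 1.2598)–(-0.272389, -0.197903, 1.2598)  len=0.2081
  (v9,v10,v2) [--+] → (0.104043, -0.320216, 1.2598)–(-0.104043, -0.320216, 1.2598)  len=0.2081
  (v10,v11,v2) [--+] → (0.272389, -0.197903, 1.2598)–(0.104043, -0.320216, 1.2598)  len=0.2081
  (v11,v1,v2) [--+] → (0.336692, 0, 1.2598)–(0.272389, -0.197903, 1.2598)  len=0.2081

Chained into 1 loop(s):
  loop 1: 10 segments, perimeter = 2.0809
Total perimeter = 2.081


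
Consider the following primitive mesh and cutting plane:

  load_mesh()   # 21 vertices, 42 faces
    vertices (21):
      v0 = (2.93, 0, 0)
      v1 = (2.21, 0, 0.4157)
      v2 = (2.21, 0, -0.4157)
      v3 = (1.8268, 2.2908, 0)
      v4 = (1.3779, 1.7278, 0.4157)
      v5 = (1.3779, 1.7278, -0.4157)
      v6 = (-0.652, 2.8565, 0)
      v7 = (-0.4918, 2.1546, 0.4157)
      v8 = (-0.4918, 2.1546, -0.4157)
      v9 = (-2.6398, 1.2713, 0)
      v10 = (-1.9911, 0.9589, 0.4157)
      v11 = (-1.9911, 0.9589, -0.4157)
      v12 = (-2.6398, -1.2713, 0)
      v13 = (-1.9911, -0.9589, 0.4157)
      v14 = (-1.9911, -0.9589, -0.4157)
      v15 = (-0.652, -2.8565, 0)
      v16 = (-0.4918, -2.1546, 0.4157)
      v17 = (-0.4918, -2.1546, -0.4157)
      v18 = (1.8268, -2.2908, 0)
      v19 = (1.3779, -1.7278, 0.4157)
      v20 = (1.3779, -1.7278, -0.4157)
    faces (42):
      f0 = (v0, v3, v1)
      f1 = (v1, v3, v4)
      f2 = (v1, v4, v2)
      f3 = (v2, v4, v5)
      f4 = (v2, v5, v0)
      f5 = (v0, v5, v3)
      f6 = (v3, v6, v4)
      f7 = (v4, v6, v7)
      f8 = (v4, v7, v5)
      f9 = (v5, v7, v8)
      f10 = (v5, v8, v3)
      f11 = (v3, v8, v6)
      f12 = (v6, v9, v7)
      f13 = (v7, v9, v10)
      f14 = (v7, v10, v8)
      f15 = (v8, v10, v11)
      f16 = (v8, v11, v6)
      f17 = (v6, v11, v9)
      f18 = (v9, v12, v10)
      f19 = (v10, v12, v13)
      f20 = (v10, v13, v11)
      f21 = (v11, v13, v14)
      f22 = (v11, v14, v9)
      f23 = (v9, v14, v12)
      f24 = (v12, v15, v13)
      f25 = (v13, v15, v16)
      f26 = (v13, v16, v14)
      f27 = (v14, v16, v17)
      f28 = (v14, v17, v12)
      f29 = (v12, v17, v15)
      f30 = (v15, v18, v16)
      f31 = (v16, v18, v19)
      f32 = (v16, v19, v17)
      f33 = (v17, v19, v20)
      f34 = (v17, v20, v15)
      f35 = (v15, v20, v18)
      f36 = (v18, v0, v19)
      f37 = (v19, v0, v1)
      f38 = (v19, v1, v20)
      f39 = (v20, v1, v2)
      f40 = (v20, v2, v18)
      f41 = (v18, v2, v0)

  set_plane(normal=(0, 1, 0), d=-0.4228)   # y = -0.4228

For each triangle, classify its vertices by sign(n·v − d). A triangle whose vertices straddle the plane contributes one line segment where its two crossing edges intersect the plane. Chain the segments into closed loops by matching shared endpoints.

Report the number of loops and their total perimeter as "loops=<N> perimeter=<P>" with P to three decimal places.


loops=2 perimeter=4.867

Straddling triangles (12 of 42):
  (v9,v12,v10) [+-+] → (-2.6398, -0.4228, 0)–(-2.393, -0.4228, 0.158157)  len=0.2931
  (v10,v12,v13) [+--] → (-2.393, -0.4228, 0.158157)–(-1.9911, -0.4228, 0.4157)  len=0.4773
  (v10,v13,v11) [+-+] → (-1.9911, -0.4228, 0.4157)–(-1.9911, -0.4228, 0.183291)  len=0.2324
  (v11,v13,v14) [+--] → (-1.9911, -0.4228, 0.183291)–(-1.9911, -0.4228, -0.4157)  len=0.5990
  (v11,v14,v9) [+-+] → (-1.9911, -0.4228, -0.4157)–(-2.14704, -0.4228, -0.315773)  len=0.1852
  (v9,v14,v12) [+--] → (-2.14704, -0.4228, -0.315773)–(-2.6398, -0.4228, 0)  len=0.5853
  (v18,v0,v19) [-+-] → (2.72639, -0.4228, 0)–(2.55019, -0.4228, 0.101724)  len=0.2035
  (v19,v0,v1) [-++] → (2.55019, -0.4228, 0.101724)–(2.00638, -0.4228, 0.4157)  len=0.6279
  (v19,v1,v20) [-+-] → (2.00638, -0.4228, 0.4157)–(2.00638, -0.4228, 0.212253)  len=0.2034
  (v20,v1,v2) [-++] → (2.00638, -0.4228, 0.212253)–(2.00638, -0.4228, -0.4157)  len=0.6280
  (v20,v2,v18) [-+-] → (2.00638, -0.4228, -0.4157)–(2.13927, -0.4228, -0.338977)  len=0.1535
  (v18,v2,v0) [-++] → (2.13927, -0.4228, -0.338977)–(2.72639, -0.4228, 0)  len=0.6779

Chained into 2 loop(s):
  loop 1: 6 segments, perimeter = 2.3723
  loop 2: 6 segments, perimeter = 2.4942
Total perimeter = 4.867


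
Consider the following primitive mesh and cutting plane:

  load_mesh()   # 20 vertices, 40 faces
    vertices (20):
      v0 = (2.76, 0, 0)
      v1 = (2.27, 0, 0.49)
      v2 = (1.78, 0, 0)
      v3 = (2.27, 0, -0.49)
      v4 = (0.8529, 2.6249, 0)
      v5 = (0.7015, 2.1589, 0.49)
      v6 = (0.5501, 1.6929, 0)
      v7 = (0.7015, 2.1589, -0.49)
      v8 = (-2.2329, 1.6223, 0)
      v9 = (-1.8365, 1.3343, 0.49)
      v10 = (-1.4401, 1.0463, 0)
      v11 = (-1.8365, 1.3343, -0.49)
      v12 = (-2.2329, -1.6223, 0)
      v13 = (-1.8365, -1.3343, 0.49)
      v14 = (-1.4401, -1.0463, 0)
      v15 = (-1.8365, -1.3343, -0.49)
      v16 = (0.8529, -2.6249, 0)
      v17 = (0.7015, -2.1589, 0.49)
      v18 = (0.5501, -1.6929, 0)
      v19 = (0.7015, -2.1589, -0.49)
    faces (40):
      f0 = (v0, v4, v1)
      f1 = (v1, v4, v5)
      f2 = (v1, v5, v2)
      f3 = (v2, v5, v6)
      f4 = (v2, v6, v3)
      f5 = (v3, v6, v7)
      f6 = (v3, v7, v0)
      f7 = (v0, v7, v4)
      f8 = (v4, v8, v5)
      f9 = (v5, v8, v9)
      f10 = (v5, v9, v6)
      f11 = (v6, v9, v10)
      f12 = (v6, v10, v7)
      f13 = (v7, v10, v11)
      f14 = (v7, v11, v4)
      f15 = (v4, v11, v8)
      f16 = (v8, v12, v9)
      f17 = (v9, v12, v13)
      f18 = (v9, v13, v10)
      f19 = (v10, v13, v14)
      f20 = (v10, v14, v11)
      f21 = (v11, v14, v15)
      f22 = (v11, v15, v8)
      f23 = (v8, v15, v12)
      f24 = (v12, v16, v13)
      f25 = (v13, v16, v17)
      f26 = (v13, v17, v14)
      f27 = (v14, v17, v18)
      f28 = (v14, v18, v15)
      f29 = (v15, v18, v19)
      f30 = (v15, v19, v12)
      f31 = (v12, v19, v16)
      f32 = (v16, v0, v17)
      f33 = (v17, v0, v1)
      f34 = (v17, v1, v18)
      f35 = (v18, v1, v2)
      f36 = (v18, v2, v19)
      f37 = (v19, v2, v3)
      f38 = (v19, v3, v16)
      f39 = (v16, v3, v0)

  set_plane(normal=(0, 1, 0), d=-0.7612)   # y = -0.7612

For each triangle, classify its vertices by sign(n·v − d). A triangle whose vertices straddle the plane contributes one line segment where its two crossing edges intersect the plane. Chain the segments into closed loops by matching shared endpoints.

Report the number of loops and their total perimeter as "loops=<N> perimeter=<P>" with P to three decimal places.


Straddling triangles (16 of 40):
  (v8,v12,v9) [+-+] → (-2.2329, -0.7612, 0)–(-2.11745, -0.7612, 0.142711)  len=0.1836
  (v9,v12,v13) [+--] → (-2.11745, -0.7612, 0.142711)–(-1.8365, -0.7612, 0.49)  len=0.4467
  (v9,v13,v10) [+-+] → (-1.8365, -0.7612, 0.49)–(-1.74107, -0.7612, 0.372039)  len=0.1517
  (v10,v13,v14) [+--] → (-1.74107, -0.7612, 0.372039)–(-1.4401, -0.7612, 0)  len=0.4785
  (v10,v14,v11) [+-+] → (-1.4401, -0.7612, 0)–(-1.48757, -0.7612, -0.0586823)  len=0.0755
  (v11,v14,v15) [+--] → (-1.48757, -0.7612, -0.0586823)–(-1.8365, -0.7612, -0.49)  len=0.5548
  (v11,v15,v8) [+-+] → (-1.8365, -0.7612, -0.49)–(-1.91334, -0.7612, -0.39502)  len=0.1222
  (v8,v15,v12) [+--] → (-1.91334, -0.7612, -0.39502)–(-2.2329, -0.7612, 0)  len=0.5081
  (v16,v0,v17) [-+-] → (2.20696, -0.7612, 0)–(2.0342, -0.7612, 0.172768)  len=0.2443
  (v17,v0,v1) [-++] → (2.0342, -0.7612, 0.172768)–(1.71697, -0.7612, 0.49)  len=0.4486
  (v17,v1,v18) [-+-] → (1.71697, -0.7612, 0.49)–(1.49666, -0.7612, 0.269675)  len=0.3116
  (v18,v1,v2) [-++] → (1.49666, -0.7612, 0.269675)–(1.22698, -0.7612, 0)  len=0.3814
  (v18,v2,v19) [-+-] → (1.22698, -0.7612, 0)–(1.39973, -0.7612, -0.172768)  len=0.2443
  (v19,v2,v3) [-++] → (1.39973, -0.7612, -0.172768)–(1.71697, -0.7612, -0.49)  len=0.4486
  (v19,v3,v16) [-+-] → (1.71697, -0.7612, -0.49)–(1.85905, -0.7612, -0.347904)  len=0.2009
  (v16,v3,v0) [-++] → (1.85905, -0.7612, -0.347904)–(2.20696, -0.7612, 0)  len=0.4920

Chained into 2 loop(s):
  loop 1: 8 segments, perimeter = 2.5211
  loop 2: 8 segments, perimeter = 2.7718
Total perimeter = 5.293

loops=2 perimeter=5.293


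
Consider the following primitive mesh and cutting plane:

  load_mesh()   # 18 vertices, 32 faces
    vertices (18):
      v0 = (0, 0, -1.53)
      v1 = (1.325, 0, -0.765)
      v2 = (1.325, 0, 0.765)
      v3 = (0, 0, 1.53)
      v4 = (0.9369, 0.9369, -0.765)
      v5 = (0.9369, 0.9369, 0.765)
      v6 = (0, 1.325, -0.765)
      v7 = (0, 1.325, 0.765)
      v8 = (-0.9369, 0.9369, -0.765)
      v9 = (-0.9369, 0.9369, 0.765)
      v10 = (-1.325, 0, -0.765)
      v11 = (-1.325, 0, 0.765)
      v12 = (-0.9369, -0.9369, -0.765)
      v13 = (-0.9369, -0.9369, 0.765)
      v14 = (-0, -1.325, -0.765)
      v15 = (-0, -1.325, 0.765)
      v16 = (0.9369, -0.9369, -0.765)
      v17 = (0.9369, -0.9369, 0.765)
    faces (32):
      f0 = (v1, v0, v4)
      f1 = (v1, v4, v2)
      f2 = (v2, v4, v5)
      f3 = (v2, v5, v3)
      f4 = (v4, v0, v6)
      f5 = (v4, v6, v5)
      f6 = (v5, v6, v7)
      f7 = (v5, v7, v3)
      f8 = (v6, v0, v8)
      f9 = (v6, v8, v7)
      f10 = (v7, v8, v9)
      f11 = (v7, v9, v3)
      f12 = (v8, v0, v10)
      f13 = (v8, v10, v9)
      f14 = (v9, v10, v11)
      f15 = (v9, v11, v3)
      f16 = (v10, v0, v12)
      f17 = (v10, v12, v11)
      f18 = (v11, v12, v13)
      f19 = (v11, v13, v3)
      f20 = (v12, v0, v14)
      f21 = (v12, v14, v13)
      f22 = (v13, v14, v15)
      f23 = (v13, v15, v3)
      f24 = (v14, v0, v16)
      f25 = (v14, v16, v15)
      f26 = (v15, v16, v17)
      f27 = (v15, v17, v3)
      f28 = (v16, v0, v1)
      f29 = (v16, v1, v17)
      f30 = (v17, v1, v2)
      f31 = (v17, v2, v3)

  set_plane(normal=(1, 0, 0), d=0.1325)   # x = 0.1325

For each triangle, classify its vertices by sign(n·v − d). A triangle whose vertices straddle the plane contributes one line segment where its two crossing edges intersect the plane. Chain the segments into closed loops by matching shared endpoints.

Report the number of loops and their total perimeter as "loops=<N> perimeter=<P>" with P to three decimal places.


Straddling triangles (12 of 32):
  (v1,v0,v4) [+-+] → (0.1325, 0, -1.4535)–(0.1325, 0.1325, -1.42181)  len=0.1362
  (v2,v5,v3) [++-] → (0.1325, 0.1325, 1.42181)–(0.1325, 0, 1.4535)  len=0.1362
  (v4,v0,v6) [+--] → (0.1325, 0.1325, -1.42181)–(0.1325, 1.27011, -0.765)  len=1.3136
  (v4,v6,v5) [+-+] → (0.1325, 1.27011, -0.765)–(0.1325, 1.27011, -0.548622)  len=0.2164
  (v5,v6,v7) [+--] → (0.1325, 1.27011, -0.548622)–(0.1325, 1.27011, 0.765)  len=1.3136
  (v5,v7,v3) [+--] → (0.1325, 1.27011, 0.765)–(0.1325, 0.1325, 1.42181)  len=1.3136
  (v14,v0,v16) [--+] → (0.1325, -0.1325, -1.42181)–(0.1325, -1.27011, -0.765)  len=1.3136
  (v14,v16,v15) [-+-] → (0.1325, -1.27011, -0.765)–(0.1325, -1.27011, 0.548622)  len=1.3136
  (v15,v16,v17) [-++] → (0.1325, -1.27011, 0.548622)–(0.1325, -1.27011, 0.765)  len=0.2164
  (v15,v17,v3) [-+-] → (0.1325, -1.27011, 0.765)–(0.1325, -0.1325, 1.42181)  len=1.3136
  (v16,v0,v1) [+-+] → (0.1325, -0.1325, -1.42181)–(0.1325, 0, -1.4535)  len=0.1362
  (v17,v2,v3) [++-] → (0.1325, 0, 1.4535)–(0.1325, -0.1325, 1.42181)  len=0.1362

Chained into 1 loop(s):
  loop 1: 12 segments, perimeter = 8.8594
Total perimeter = 8.859

loops=1 perimeter=8.859


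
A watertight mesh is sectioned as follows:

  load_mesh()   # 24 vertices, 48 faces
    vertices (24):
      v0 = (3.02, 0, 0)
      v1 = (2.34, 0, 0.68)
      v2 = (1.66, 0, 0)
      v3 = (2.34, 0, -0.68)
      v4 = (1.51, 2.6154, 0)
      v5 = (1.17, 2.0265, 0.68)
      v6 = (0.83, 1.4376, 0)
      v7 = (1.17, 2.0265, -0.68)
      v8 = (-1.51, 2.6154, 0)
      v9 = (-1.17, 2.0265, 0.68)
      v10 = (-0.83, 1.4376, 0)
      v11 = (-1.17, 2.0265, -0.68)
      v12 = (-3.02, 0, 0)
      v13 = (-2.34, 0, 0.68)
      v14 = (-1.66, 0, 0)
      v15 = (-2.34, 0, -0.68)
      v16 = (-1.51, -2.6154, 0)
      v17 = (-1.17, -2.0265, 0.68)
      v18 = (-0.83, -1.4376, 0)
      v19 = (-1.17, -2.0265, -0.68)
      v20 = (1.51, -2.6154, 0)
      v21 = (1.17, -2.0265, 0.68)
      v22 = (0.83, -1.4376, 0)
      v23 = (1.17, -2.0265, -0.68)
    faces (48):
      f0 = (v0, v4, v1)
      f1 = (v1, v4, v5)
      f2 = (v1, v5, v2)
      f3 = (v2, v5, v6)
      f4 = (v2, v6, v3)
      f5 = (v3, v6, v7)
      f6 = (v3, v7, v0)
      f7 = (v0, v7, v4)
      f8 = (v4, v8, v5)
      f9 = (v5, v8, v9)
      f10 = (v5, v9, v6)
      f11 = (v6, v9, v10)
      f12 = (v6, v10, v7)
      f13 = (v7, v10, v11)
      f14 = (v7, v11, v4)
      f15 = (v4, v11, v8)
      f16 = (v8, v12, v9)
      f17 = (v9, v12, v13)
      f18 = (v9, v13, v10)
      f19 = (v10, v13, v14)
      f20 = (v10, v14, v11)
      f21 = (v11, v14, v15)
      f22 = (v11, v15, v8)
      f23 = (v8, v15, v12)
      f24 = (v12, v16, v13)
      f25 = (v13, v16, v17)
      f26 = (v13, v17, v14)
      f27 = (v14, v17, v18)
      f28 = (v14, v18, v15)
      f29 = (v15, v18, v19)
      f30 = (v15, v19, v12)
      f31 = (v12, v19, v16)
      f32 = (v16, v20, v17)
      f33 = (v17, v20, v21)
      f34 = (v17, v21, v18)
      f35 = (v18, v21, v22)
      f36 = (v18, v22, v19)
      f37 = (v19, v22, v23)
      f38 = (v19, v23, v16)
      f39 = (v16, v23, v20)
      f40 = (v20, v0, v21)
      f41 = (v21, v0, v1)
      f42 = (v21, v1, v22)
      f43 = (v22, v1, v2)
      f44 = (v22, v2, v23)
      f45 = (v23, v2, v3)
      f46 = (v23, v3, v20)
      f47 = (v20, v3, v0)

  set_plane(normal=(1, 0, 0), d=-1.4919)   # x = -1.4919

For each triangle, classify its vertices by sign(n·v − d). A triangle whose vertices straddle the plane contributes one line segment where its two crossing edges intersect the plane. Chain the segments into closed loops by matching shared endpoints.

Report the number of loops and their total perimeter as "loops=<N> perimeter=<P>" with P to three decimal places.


loops=2 perimeter=10.782

Straddling triangles (20 of 48):
  (v4,v8,v5) [+-+] → (-1.4919, 2.6154, 0)–(-1.4919, 2.61142, 0.00459254)  len=0.0061
  (v5,v8,v9) [+-+] → (-1.4919, 2.61142, 0.00459254)–(-1.4919, 2.58405, 0.0362)  len=0.0418
  (v4,v11,v8) [++-] → (-1.4919, 2.58405, -0.0362)–(-1.4919, 2.6154, 0)  len=0.0479
  (v8,v12,v9) [--+] → (-1.4919, 1.67389, 0.56168)–(-1.4919, 2.58405, 0.0362)  len=1.0510
  (v9,v12,v13) [+--] → (-1.4919, 1.67389, 0.56168)–(-1.4919, 1.46895, 0.68)  len=0.2366
  (v9,v13,v10) [+-+] → (-1.4919, 1.46895, 0.68)–(-1.4919, 0.807436, 0.298074)  len=0.7639
  (v10,v13,v14) [+--] → (-1.4919, 0.807436, 0.298074)–(-1.4919, 0.291157, 0)  len=0.5961
  (v10,v14,v11) [+-+] → (-1.4919, 0.291157, 0)–(-1.4919, 0.695214, -0.233282)  len=0.4666
  (v11,v14,v15) [+--] → (-1.4919, 0.695214, -0.233282)–(-1.4919, 1.46895, -0.68)  len=0.8934
  (v11,v15,v8) [+--] → (-1.4919, 1.46895, -0.68)–(-1.4919, 2.58405, -0.0362)  len=1.2876
  (v13,v16,v17) [--+] → (-1.4919, -2.58405, 0.0362)–(-1.4919, -1.46895, 0.68)  len=1.2876
  (v13,v17,v14) [-+-] → (-1.4919, -1.46895, 0.68)–(-1.4919, -0.695214, 0.233282)  len=0.8934
  (v14,v17,v18) [-++] → (-1.4919, -0.695214, 0.233282)–(-1.4919, -0.291157, 0)  len=0.4666
  (v14,v18,v15) [-+-] → (-1.4919, -0.291157, 0)–(-1.4919, -0.807436, -0.298074)  len=0.5961
  (v15,v18,v19) [-++] → (-1.4919, -0.807436, -0.298074)–(-1.4919, -1.46895, -0.68)  len=0.7639
  (v15,v19,v12) [-+-] → (-1.4919, -1.46895, -0.68)–(-1.4919, -1.67389, -0.56168)  len=0.2366
  (v12,v19,v16) [-+-] → (-1.4919, -1.67389, -0.56168)–(-1.4919, -2.58405, -0.0362)  len=1.0510
  (v16,v20,v17) [-++] → (-1.4919, -2.6154, 0)–(-1.4919, -2.58405, 0.0362)  len=0.0479
  (v19,v23,v16) [++-] → (-1.4919, -2.61142, -0.00459254)–(-1.4919, -2.58405, -0.0362)  len=0.0418
  (v16,v23,v20) [-++] → (-1.4919, -2.61142, -0.00459254)–(-1.4919, -2.6154, 0)  len=0.0061

Chained into 2 loop(s):
  loop 1: 10 segments, perimeter = 5.3910
  loop 2: 10 segments, perimeter = 5.3910
Total perimeter = 10.782


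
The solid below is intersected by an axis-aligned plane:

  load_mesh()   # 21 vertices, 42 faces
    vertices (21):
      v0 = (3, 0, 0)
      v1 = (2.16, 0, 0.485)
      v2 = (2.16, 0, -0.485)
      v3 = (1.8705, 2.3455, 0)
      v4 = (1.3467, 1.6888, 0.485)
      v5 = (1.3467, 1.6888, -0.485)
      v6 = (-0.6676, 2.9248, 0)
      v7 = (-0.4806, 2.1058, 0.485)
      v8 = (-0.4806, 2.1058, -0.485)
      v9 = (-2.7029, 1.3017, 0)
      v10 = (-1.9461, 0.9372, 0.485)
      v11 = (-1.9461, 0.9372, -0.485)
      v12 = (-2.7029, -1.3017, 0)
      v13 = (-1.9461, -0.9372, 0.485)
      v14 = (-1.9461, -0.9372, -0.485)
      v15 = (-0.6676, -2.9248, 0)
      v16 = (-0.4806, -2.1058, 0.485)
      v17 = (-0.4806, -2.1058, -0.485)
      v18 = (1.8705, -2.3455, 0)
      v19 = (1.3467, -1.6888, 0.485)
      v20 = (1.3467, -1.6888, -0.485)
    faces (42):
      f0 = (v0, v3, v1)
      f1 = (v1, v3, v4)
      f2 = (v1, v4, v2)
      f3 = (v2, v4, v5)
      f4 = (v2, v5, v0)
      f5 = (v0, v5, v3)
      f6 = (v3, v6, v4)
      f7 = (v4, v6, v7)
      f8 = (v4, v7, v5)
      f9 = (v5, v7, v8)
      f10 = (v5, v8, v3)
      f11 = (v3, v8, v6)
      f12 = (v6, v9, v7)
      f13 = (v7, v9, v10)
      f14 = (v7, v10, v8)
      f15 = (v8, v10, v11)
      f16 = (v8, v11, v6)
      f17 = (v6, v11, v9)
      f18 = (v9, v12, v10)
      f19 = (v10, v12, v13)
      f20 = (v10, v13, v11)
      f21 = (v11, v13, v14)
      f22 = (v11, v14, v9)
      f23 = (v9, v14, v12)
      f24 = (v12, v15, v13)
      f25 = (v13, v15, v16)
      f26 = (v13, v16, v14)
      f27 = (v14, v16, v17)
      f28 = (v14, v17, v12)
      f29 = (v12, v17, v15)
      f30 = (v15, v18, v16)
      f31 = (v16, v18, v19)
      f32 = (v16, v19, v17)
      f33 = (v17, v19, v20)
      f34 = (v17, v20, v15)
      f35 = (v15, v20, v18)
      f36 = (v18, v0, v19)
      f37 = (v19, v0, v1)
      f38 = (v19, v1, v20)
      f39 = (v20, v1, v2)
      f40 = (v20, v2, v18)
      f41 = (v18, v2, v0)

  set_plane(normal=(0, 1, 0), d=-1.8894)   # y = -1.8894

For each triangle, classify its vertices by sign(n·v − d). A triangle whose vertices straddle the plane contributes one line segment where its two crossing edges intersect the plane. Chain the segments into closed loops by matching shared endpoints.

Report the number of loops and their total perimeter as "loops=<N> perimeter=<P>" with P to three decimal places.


loops=2 perimeter=8.001

Straddling triangles (14 of 42):
  (v12,v15,v13) [+-+] → (-1.96595, -1.8894, 0)–(-1.33361, -1.8894, 0.252651)  len=0.6809
  (v13,v15,v16) [+--] → (-1.33361, -1.8894, 0.252651)–(-0.75198, -1.8894, 0.485)  len=0.6263
  (v13,v16,v14) [+-+] → (-0.75198, -1.8894, 0.485)–(-0.75198, -1.8894, 0.305377)  len=0.1796
  (v14,v16,v17) [+--] → (-0.75198, -1.8894, 0.305377)–(-0.75198, -1.8894, -0.485)  len=0.7904
  (v14,v17,v12) [+-+] → (-0.75198, -1.8894, -0.485)–(-1.07867, -1.8894, -0.354476)  len=0.3518
  (v12,v17,v15) [+--] → (-1.07867, -1.8894, -0.354476)–(-1.96595, -1.8894, 0)  len=0.9555
  (v16,v18,v19) [--+] → (1.5067, -1.8894, 0.336849)–(0.467668, -1.8894, 0.485)  len=1.0495
  (v16,v19,v17) [-+-] → (0.467668, -1.8894, 0.485)–(0.467668, -1.8894, 0.0183765)  len=0.4666
  (v17,v19,v20) [-++] → (0.467668, -1.8894, 0.0183765)–(0.467668, -1.8894, -0.485)  len=0.5034
  (v17,v20,v15) [-+-] → (0.467668, -1.8894, -0.485)–(1.01978, -1.8894, -0.406286)  len=0.5577
  (v15,v20,v18) [-+-] → (1.01978, -1.8894, -0.406286)–(1.5067, -1.8894, -0.336849)  len=0.4918
  (v18,v0,v19) [-++] → (2.09014, -1.8894, 0)–(1.5067, -1.8894, 0.336849)  len=0.6737
  (v20,v2,v18) [++-] → (1.9268, -1.8894, -0.0943119)–(1.5067, -1.8894, -0.336849)  len=0.4851
  (v18,v2,v0) [-++] → (1.9268, -1.8894, -0.0943119)–(2.09014, -1.8894, 0)  len=0.1886

Chained into 2 loop(s):
  loop 1: 6 segments, perimeter = 3.5845
  loop 2: 8 segments, perimeter = 4.4165
Total perimeter = 8.001


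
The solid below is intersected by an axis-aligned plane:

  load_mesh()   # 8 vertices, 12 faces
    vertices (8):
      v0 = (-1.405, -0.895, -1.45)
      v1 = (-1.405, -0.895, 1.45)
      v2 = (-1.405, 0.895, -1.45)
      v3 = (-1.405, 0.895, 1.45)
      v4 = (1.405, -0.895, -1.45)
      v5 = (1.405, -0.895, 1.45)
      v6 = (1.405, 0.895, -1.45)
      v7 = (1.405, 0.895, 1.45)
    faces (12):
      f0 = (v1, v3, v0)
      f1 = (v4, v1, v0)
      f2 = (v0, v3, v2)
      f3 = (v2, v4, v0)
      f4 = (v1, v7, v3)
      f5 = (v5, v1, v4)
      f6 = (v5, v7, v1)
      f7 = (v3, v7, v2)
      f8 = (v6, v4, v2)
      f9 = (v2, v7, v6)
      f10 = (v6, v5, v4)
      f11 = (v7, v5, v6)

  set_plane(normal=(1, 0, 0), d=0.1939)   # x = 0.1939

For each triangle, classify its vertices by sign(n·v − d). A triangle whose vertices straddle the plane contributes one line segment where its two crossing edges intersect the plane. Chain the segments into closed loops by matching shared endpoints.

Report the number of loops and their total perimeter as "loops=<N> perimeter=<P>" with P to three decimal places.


Straddling triangles (8 of 12):
  (v4,v1,v0) [+--] → (0.1939, -0.895, -0.20011)–(0.1939, -0.895, -1.45)  len=1.2499
  (v2,v4,v0) [-+-] → (0.1939, -0.123516, -1.45)–(0.1939, -0.895, -1.45)  len=0.7715
  (v1,v7,v3) [-+-] → (0.1939, 0.123516, 1.45)–(0.1939, 0.895, 1.45)  len=0.7715
  (v5,v1,v4) [+-+] → (0.1939, -0.895, 1.45)–(0.1939, -0.895, -0.20011)  len=1.6501
  (v5,v7,v1) [++-] → (0.1939, 0.123516, 1.45)–(0.1939, -0.895, 1.45)  len=1.0185
  (v3,v7,v2) [-+-] → (0.1939, 0.895, 1.45)–(0.1939, 0.895, 0.20011)  len=1.2499
  (v6,v4,v2) [++-] → (0.1939, -0.123516, -1.45)–(0.1939, 0.895, -1.45)  len=1.0185
  (v2,v7,v6) [-++] → (0.1939, 0.895, 0.20011)–(0.1939, 0.895, -1.45)  len=1.6501

Chained into 1 loop(s):
  loop 1: 8 segments, perimeter = 9.3800
Total perimeter = 9.380

loops=1 perimeter=9.380


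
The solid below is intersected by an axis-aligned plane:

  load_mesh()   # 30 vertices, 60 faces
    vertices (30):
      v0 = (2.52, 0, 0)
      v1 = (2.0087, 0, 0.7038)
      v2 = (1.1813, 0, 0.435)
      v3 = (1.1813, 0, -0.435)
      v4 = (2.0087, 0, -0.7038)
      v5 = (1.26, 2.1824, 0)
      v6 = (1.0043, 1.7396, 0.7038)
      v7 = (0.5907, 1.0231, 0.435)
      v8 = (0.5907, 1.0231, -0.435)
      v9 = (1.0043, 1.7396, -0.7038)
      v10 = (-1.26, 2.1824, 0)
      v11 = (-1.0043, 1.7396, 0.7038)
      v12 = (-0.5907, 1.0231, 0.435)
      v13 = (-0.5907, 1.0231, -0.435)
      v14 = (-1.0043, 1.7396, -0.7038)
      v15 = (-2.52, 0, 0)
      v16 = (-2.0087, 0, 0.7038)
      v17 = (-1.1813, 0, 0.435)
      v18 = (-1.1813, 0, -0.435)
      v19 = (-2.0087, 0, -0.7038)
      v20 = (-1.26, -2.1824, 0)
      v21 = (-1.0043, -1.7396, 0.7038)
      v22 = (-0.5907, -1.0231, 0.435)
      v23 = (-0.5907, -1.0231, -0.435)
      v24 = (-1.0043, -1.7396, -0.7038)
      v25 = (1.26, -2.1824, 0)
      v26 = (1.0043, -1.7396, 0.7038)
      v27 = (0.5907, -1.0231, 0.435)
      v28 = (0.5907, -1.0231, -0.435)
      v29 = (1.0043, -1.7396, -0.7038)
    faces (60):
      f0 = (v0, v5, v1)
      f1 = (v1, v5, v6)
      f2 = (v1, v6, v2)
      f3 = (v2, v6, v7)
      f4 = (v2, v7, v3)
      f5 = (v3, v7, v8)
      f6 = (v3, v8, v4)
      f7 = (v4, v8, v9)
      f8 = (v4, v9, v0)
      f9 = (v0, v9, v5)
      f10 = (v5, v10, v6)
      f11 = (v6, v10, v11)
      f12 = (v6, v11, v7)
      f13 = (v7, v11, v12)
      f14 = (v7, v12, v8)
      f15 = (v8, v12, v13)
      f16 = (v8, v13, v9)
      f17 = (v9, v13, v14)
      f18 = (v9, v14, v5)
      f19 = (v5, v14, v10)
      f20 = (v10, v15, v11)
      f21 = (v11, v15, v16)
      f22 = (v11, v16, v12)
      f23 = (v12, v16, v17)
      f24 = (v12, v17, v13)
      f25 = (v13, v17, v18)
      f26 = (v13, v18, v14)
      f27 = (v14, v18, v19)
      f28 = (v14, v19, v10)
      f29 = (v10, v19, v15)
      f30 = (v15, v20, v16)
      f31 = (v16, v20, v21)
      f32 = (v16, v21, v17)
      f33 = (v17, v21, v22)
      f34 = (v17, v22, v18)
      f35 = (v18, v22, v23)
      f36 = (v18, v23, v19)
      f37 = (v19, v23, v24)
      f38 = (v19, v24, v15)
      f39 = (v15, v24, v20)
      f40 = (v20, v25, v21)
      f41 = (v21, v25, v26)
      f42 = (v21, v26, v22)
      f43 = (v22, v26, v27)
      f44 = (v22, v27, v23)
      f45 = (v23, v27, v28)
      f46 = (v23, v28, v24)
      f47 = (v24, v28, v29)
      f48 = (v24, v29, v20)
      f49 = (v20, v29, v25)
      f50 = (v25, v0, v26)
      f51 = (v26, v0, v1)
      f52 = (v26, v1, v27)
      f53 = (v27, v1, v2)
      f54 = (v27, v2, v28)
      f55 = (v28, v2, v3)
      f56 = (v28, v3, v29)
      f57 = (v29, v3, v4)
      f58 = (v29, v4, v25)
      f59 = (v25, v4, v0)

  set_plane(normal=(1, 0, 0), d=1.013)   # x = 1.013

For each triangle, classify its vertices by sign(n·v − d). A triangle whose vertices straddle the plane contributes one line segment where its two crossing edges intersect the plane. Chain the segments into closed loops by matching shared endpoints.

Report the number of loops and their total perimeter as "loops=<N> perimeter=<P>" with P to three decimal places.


Straddling triangles (24 of 60):
  (v1,v5,v6) [++-] → (1.013, 1.75467, 0.679854)–(1.013, 1.72453, 0.7038)  len=0.0385
  (v1,v6,v2) [+-+] → (1.013, 1.72453, 0.7038)–(1.013, 1.65409, 0.690588)  len=0.0717
  (v2,v6,v7) [+--] → (1.013, 1.65409, 0.690588)–(1.013, 0.291547, 0.435)  len=1.3863
  (v2,v7,v3) [+-+] → (1.013, 0.291547, 0.435)–(1.013, 0.291547, -0.187081)  len=0.6221
  (v3,v7,v8) [+--] → (1.013, 0.291547, -0.187081)–(1.013, 0.291547, -0.435)  len=0.2479
  (v3,v8,v4) [+-+] → (1.013, 0.291547, -0.435)–(1.013, 0.718407, -0.515052)  len=0.4343
  (v4,v8,v9) [+--] → (1.013, 0.718407, -0.515052)–(1.013, 1.72453, -0.7038)  len=1.0237
  (v4,v9,v0) [+-+] → (1.013, 1.72453, -0.7038)–(1.013, 1.72961, -0.69976)  len=0.0065
  (v0,v9,v5) [+-+] → (1.013, 1.72961, -0.69976)–(1.013, 1.75467, -0.679854)  len=0.0320
  (v5,v10,v6) [+--] → (1.013, 2.1824, 0)–(1.013, 1.75467, 0.679854)  len=0.8032
  (v9,v14,v5) [--+] → (1.013, 2.1341, -0.0767737)–(1.013, 1.75467, -0.679854)  len=0.7125
  (v5,v14,v10) [+--] → (1.013, 2.1341, -0.0767737)–(1.013, 2.1824, 0)  len=0.0907
  (v20,v25,v21) [-+-] → (1.013, -2.1824, 0)–(1.013, -2.1341, 0.0767737)  len=0.0907
  (v21,v25,v26) [-+-] → (1.013, -2.1341, 0.0767737)–(1.013, -1.75467, 0.679854)  len=0.7125
  (v20,v29,v25) [--+] → (1.013, -1.75467, -0.679854)–(1.013, -2.1824, 0)  len=0.8032
  (v25,v0,v26) [++-] → (1.013, -1.72961, 0.69976)–(1.013, -1.75467, 0.679854)  len=0.0320
  (v26,v0,v1) [-++] → (1.013, -1.72961, 0.69976)–(1.013, -1.72453, 0.7038)  len=0.0065
  (v26,v1,v27) [-+-] → (1.013, -1.72453, 0.7038)–(1.013, -0.718407, 0.515052)  len=1.0237
  (v27,v1,v2) [-++] → (1.013, -0.718407, 0.515052)–(1.013, -0.291547, 0.435)  len=0.4343
  (v27,v2,v28) [-+-] → (1.013, -0.291547, 0.435)–(1.013, -0.291547, 0.187081)  len=0.2479
  (v28,v2,v3) [-++] → (1.013, -0.291547, 0.187081)–(1.013, -0.291547, -0.435)  len=0.6221
  (v28,v3,v29) [-+-] → (1.013, -0.291547, -0.435)–(1.013, -1.65409, -0.690588)  len=1.3863
  (v29,v3,v4) [-++] → (1.013, -1.65409, -0.690588)–(1.013, -1.72453, -0.7038)  len=0.0717
  (v29,v4,v25) [-++] → (1.013, -1.72453, -0.7038)–(1.013, -1.75467, -0.679854)  len=0.0385

Chained into 2 loop(s):
  loop 1: 12 segments, perimeter = 5.4694
  loop 2: 12 segments, perimeter = 5.4694
Total perimeter = 10.939

loops=2 perimeter=10.939


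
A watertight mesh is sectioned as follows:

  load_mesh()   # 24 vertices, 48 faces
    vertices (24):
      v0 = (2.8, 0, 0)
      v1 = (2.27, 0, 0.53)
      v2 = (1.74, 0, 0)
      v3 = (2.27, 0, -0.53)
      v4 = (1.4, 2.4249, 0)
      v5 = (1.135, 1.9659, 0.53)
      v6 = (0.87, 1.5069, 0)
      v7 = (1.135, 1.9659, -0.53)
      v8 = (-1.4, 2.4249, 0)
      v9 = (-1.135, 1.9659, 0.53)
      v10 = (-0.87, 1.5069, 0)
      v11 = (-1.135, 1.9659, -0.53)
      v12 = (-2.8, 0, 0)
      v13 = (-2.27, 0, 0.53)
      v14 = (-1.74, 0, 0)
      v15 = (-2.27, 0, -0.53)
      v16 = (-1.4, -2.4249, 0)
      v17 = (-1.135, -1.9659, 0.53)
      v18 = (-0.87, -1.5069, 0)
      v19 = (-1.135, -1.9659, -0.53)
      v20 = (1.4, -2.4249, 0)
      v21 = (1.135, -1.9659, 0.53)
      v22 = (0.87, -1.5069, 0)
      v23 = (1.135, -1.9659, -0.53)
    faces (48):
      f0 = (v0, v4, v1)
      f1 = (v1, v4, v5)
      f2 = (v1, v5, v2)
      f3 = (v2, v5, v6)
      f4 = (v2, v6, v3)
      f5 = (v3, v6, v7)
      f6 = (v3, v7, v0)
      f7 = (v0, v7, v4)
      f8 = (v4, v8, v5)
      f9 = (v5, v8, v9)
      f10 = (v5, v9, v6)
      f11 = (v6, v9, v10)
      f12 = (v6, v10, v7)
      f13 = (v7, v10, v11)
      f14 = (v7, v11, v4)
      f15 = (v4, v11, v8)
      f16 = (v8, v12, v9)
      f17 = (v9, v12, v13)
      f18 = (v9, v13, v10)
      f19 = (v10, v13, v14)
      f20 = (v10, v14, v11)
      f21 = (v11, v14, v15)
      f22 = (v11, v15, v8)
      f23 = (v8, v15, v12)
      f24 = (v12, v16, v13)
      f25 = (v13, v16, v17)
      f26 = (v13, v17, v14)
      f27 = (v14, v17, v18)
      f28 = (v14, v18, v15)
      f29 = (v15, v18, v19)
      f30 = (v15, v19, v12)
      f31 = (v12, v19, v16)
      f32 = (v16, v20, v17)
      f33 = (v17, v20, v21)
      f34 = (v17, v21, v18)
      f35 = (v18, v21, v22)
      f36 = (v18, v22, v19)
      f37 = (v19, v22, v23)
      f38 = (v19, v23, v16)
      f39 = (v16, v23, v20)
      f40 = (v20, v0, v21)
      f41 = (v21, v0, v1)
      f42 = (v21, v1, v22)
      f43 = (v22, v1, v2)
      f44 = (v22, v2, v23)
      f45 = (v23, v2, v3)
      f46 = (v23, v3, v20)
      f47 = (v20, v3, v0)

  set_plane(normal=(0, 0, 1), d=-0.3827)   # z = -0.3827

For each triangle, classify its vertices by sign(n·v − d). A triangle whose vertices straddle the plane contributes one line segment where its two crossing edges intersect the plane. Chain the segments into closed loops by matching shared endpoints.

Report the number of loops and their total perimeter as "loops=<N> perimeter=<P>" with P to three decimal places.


loops=2 perimeter=27.240

Straddling triangles (24 of 48):
  (v2,v6,v3) [++-] → (1.88091, 0.418804, -0.3827)–(2.1227, 0, -0.3827)  len=0.4836
  (v3,v6,v7) [-+-] → (1.88091, 0.418804, -0.3827)–(1.06135, 1.83833, -0.3827)  len=1.6391
  (v3,v7,v0) [--+] → (1.59774, 1.41953, -0.3827)–(2.4173, 0, -0.3827)  len=1.6391
  (v0,v7,v4) [+-+] → (1.59774, 1.41953, -0.3827)–(1.20865, 2.09347, -0.3827)  len=0.7782
  (v6,v10,v7) [++-] → (0.577761, 1.83833, -0.3827)–(1.06135, 1.83833, -0.3827)  len=0.4836
  (v7,v10,v11) [-+-] → (0.577761, 1.83833, -0.3827)–(-1.06135, 1.83833, -0.3827)  len=1.6391
  (v7,v11,v4) [--+] → (-0.430461, 2.09347, -0.3827)–(1.20865, 2.09347, -0.3827)  len=1.6391
  (v4,v11,v8) [+-+] → (-0.430461, 2.09347, -0.3827)–(-1.20865, 2.09347, -0.3827)  len=0.7782
  (v10,v14,v11) [++-] → (-1.30314, 1.41953, -0.3827)–(-1.06135, 1.83833, -0.3827)  len=0.4836
  (v11,v14,v15) [-+-] → (-1.30314, 1.41953, -0.3827)–(-2.1227, 0, -0.3827)  len=1.6391
  (v11,v15,v8) [--+] → (-2.02821, 0.673939, -0.3827)–(-1.20865, 2.09347, -0.3827)  len=1.6391
  (v8,v15,v12) [+-+] → (-2.02821, 0.673939, -0.3827)–(-2.4173, 0, -0.3827)  len=0.7782
  (v14,v18,v15) [++-] → (-1.88091, -0.418804, -0.3827)–(-2.1227, 0, -0.3827)  len=0.4836
  (v15,v18,v19) [-+-] → (-1.88091, -0.418804, -0.3827)–(-1.06135, -1.83833, -0.3827)  len=1.6391
  (v15,v19,v12) [--+] → (-1.59774, -1.41953, -0.3827)–(-2.4173, 0, -0.3827)  len=1.6391
  (v12,v19,v16) [+-+] → (-1.59774, -1.41953, -0.3827)–(-1.20865, -2.09347, -0.3827)  len=0.7782
  (v18,v22,v19) [++-] → (-0.577761, -1.83833, -0.3827)–(-1.06135, -1.83833, -0.3827)  len=0.4836
  (v19,v22,v23) [-+-] → (-0.577761, -1.83833, -0.3827)–(1.06135, -1.83833, -0.3827)  len=1.6391
  (v19,v23,v16) [--+] → (0.430461, -2.09347, -0.3827)–(-1.20865, -2.09347, -0.3827)  len=1.6391
  (v16,v23,v20) [+-+] → (0.430461, -2.09347, -0.3827)–(1.20865, -2.09347, -0.3827)  len=0.7782
  (v22,v2,v23) [++-] → (1.30314, -1.41953, -0.3827)–(1.06135, -1.83833, -0.3827)  len=0.4836
  (v23,v2,v3) [-+-] → (1.30314, -1.41953, -0.3827)–(2.1227, 0, -0.3827)  len=1.6391
  (v23,v3,v20) [--+] → (2.02821, -0.673939, -0.3827)–(1.20865, -2.09347, -0.3827)  len=1.6391
  (v20,v3,v0) [+-+] → (2.02821, -0.673939, -0.3827)–(2.4173, 0, -0.3827)  len=0.7782

Chained into 2 loop(s):
  loop 1: 12 segments, perimeter = 12.7363
  loop 2: 12 segments, perimeter = 14.5039
Total perimeter = 27.240


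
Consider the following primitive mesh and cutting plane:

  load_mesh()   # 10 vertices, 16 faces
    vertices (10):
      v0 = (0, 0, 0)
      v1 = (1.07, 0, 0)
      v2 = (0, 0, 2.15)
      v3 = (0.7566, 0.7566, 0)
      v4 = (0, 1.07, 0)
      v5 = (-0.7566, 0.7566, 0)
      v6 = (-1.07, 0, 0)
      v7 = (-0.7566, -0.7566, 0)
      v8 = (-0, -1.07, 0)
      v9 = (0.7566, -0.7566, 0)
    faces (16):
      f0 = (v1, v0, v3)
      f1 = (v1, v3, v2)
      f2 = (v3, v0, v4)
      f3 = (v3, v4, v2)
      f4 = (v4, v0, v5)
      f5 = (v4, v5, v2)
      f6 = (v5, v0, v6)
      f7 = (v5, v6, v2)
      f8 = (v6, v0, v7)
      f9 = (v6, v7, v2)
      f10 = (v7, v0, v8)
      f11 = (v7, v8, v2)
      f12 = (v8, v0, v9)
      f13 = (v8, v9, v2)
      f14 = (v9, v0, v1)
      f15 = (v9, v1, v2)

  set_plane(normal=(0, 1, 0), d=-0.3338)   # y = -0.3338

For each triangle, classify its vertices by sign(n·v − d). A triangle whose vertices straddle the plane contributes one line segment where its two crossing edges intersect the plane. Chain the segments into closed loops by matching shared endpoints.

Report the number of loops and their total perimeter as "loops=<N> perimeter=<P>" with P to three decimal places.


Straddling triangles (8 of 16):
  (v6,v0,v7) [++-] → (-0.3338, -0.3338, 0)–(-0.931733, -0.3338, 0)  len=0.5979
  (v6,v7,v2) [+-+] → (-0.931733, -0.3338, 0)–(-0.3338, -0.3338, 1.20145)  len=1.3420
  (v7,v0,v8) [-+-] → (-0.3338, -0.3338, 0)–(0, -0.3338, 0)  len=0.3338
  (v7,v8,v2) [--+] → (0, -0.3338, 1.47928)–(-0.3338, -0.3338, 1.20145)  len=0.4343
  (v8,v0,v9) [-+-] → (0, -0.3338, 0)–(0.3338, -0.3338, 0)  len=0.3338
  (v8,v9,v2) [--+] → (0.3338, -0.3338, 1.20145)–(0, -0.3338, 1.47928)  len=0.4343
  (v9,v0,v1) [-++] → (0.3338, -0.3338, 0)–(0.931733, -0.3338, 0)  len=0.5979
  (v9,v1,v2) [-++] → (0.931733, -0.3338, 0)–(0.3338, -0.3338, 1.20145)  len=1.3420

Chained into 1 loop(s):
  loop 1: 8 segments, perimeter = 5.4161
Total perimeter = 5.416

loops=1 perimeter=5.416


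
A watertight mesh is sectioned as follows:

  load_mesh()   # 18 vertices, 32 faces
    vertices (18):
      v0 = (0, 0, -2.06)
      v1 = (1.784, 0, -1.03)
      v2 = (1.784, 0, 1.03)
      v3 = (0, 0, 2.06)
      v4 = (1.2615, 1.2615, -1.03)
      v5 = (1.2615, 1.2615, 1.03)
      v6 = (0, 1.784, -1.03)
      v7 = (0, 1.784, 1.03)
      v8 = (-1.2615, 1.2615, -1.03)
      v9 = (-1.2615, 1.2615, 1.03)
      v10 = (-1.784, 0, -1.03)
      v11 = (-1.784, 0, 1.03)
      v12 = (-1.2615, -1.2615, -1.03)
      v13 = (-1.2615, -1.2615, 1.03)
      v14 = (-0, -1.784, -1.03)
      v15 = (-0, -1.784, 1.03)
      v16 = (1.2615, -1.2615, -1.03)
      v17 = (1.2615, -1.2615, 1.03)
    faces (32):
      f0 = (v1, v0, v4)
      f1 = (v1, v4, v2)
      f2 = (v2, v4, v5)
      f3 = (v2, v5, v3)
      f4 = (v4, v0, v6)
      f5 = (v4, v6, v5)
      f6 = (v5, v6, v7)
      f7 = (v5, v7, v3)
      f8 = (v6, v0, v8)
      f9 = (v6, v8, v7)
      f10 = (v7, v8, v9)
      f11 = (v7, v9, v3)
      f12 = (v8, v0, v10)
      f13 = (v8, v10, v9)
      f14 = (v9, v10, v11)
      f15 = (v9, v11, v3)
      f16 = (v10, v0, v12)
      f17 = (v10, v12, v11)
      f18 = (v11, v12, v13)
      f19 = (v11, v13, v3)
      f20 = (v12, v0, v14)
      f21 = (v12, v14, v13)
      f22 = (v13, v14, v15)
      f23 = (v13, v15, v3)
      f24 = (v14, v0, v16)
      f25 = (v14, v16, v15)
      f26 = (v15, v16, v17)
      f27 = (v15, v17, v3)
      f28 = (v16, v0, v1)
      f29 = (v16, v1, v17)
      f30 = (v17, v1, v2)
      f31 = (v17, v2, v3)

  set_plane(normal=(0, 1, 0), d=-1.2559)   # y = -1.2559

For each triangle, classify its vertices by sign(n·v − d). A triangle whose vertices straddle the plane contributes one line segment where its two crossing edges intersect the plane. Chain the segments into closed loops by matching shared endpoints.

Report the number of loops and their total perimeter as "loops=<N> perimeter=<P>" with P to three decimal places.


loops=1 perimeter=9.322

Straddling triangles (12 of 32):
  (v10,v0,v12) [++-] → (-1.2559, -1.2559, -1.03457)–(-1.26382, -1.2559, -1.03)  len=0.0091
  (v10,v12,v11) [+-+] → (-1.26382, -1.2559, -1.03)–(-1.26382, -1.2559, -1.02086)  len=0.0091
  (v11,v12,v13) [+--] → (-1.26382, -1.2559, -1.02086)–(-1.26382, -1.2559, 1.03)  len=2.0509
  (v11,v13,v3) [+-+] → (-1.26382, -1.2559, 1.03)–(-1.2559, -1.2559, 1.03457)  len=0.0091
  (v12,v0,v14) [-+-] → (-1.2559, -1.2559, -1.03457)–(0, -1.2559, -1.3349)  len=1.2913
  (v13,v15,v3) [--+] → (0, -1.2559, 1.3349)–(-1.2559, -1.2559, 1.03457)  len=1.2913
  (v14,v0,v16) [-+-] → (0, -1.2559, -1.3349)–(1.2559, -1.2559, -1.03457)  len=1.2913
  (v15,v17,v3) [--+] → (1.2559, -1.2559, 1.03457)–(0, -1.2559, 1.3349)  len=1.2913
  (v16,v0,v1) [-++] → (1.2559, -1.2559, -1.03457)–(1.26382, -1.2559, -1.03)  len=0.0091
  (v16,v1,v17) [-+-] → (1.26382, -1.2559, -1.03)–(1.26382, -1.2559, 1.02086)  len=2.0509
  (v17,v1,v2) [-++] → (1.26382, -1.2559, 1.02086)–(1.26382, -1.2559, 1.03)  len=0.0091
  (v17,v2,v3) [-++] → (1.26382, -1.2559, 1.03)–(1.2559, -1.2559, 1.03457)  len=0.0091

Chained into 1 loop(s):
  loop 1: 12 segments, perimeter = 9.3218
Total perimeter = 9.322
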